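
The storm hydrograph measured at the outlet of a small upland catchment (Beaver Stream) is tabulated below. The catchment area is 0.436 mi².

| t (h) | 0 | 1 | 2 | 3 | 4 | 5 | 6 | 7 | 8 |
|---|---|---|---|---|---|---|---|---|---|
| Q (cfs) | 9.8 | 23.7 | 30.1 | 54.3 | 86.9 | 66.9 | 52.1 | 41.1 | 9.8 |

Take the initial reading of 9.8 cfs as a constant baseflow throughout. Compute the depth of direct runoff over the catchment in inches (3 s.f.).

Direct runoff: 0.0, 13.9, 20.3, 44.5, 77.1, 57.1, 42.3, 31.3, 0.0 cfs; ΣQ_DR = 286.5 cfs.
V = ΣQ_DR · Δt = 286.5 × 3600 s = 1.031 × 10^6 ft³.
Over A = 0.436 mi², depth = V / A = 1.02 in.

d ≈ 1.02 in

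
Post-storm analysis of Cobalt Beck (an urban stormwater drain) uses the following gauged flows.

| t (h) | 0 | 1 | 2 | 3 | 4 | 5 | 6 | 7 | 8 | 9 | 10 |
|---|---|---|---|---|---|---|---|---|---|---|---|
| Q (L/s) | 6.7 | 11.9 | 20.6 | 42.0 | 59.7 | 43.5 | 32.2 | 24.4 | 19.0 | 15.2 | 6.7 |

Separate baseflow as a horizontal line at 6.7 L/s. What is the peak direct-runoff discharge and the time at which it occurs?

Q_p = 53.0 L/s at t = 4 h

Subtracting baseflow gives direct-runoff ordinates: 0.0, 5.2, 13.9, 35.3, 53.0, 36.8, 25.5, 17.7, 12.3, 8.5, 0.0 L/s.
The maximum is 53.0 L/s, occurring at the reading for t = 4 h.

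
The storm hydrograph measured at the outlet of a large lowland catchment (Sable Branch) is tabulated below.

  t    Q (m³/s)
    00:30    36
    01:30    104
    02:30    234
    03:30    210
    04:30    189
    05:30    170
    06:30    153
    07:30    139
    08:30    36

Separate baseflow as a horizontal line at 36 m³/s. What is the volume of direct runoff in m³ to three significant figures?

V ≈ 3.41 × 10^6 m³

Direct-runoff ordinates (Q − Q_b): 0.0, 68.0, 198.0, 174.0, 153.0, 134.0, 117.0, 103.0, 0.0 m³/s.
ΣQ_DR = 947.0 m³/s.
With Δt = 1 h = 3600 s, V = ΣQ_DR · Δt = 947.0 × 3600 = 3.41 × 10^6 m³.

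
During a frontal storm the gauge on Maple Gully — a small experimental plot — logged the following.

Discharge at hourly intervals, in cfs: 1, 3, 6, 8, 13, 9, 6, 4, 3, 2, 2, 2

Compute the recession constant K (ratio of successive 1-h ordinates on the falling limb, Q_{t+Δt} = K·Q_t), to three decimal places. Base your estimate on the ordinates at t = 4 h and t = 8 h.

Using the recession-limb readings at t = 4 h and t = 8 h: Q falls from 13 to 3 cfs over 4 intervals.
K = (Q₂/Q₁)^(1/4) = (3/13)^(1/4) = 0.693.

K ≈ 0.693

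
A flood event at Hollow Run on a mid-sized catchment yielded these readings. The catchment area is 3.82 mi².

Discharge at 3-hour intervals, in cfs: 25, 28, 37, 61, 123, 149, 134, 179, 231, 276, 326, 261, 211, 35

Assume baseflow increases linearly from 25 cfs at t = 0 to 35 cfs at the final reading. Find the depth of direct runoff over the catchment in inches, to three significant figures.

d ≈ 2.02 in

Direct runoff: 0.00, 2.23, 10.46, 33.69, 94.92, 120.15, 104.38, 148.62, 199.85, 244.08, 293.31, 227.54, 176.77, 0.00 cfs; ΣQ_DR = 1656 cfs.
V = ΣQ_DR · Δt = 1656 × 10800 s = 1.788 × 10^7 ft³.
Over A = 3.82 mi², depth = V / A = 2.02 in.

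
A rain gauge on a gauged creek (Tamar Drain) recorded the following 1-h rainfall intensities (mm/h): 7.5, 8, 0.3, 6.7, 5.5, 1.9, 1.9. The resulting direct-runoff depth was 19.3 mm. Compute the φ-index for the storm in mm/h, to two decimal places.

Only the 4 blocks with intensity above φ contribute runoff: 7.5, 8, 6.7, 5.5 mm/h.
Σ(I−φ)·Δt = d  ⇒  (7.5+8+6.7+5.5 − 4φ)·1 = 19.3
φ = (27.70 − 19.3/1) / 4 = 2.10 mm/h.

φ ≈ 2.10 mm/h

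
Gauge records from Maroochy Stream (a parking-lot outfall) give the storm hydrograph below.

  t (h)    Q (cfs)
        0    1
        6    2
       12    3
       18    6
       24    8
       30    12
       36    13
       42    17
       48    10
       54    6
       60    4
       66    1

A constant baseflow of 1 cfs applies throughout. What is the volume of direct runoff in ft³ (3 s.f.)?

V ≈ 1.53 × 10^6 ft³

Direct-runoff ordinates (Q − Q_b): 0.0, 1.0, 2.0, 5.0, 7.0, 11.0, 12.0, 16.0, 9.0, 5.0, 3.0, 0.0 cfs.
ΣQ_DR = 71.00 cfs.
With Δt = 6 h = 21600 s, V = ΣQ_DR · Δt = 71.00 × 21600 = 1.53 × 10^6 ft³.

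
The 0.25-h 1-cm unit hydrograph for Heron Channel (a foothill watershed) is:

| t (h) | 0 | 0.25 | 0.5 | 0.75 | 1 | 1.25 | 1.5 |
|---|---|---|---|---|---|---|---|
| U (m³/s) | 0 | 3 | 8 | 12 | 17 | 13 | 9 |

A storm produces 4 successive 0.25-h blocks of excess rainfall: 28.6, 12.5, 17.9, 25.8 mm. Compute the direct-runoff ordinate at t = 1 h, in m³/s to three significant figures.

Q ≈ 85.7 m³/s

By discrete convolution, Q_j = Σ (P_i / 10 mm) · U_{j−i}.
At t = 1 h (j=4): Q = (28.6/10)·17 + (12.5/10)·12 + (17.9/10)·8 + (25.8/10)·3 = 85.7 m³/s.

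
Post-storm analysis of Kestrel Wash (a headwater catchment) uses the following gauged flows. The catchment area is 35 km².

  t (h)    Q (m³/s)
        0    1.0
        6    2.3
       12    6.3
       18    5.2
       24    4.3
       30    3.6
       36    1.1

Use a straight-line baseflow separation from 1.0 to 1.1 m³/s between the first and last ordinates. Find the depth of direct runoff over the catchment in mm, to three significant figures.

Direct runoff: 0.00, 1.28, 5.27, 4.15, 3.23, 2.52, 0.00 m³/s; ΣQ_DR = 16.45 m³/s.
V = ΣQ_DR · Δt = 16.45 × 21600 s = 3.553 × 10^5 m³.
Over A = 35 km², depth = V / A = 10.2 mm.

d ≈ 10.2 mm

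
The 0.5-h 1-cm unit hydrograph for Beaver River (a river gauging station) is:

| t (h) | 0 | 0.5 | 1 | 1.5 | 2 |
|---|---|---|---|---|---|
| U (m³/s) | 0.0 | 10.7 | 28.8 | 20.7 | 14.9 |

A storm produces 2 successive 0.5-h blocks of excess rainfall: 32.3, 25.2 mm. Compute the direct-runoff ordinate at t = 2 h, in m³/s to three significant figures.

Q ≈ 100 m³/s

By discrete convolution, Q_j = Σ (P_i / 10 mm) · U_{j−i}.
At t = 2 h (j=4): Q = (32.3/10)·14.9 + (25.2/10)·20.7 = 100 m³/s.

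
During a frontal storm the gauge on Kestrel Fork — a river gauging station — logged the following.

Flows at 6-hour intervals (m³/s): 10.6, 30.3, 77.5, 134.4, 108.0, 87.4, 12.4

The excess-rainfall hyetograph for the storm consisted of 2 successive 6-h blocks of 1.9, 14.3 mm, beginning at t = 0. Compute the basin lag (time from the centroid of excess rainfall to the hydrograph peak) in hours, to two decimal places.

Centroid of excess rainfall: t_c = Σ P_i·t̄_i / ΣP_i = 8.2963 h (block centres at 3, 9 h).
Hydrograph peak occurs at t = 18 h, so basin lag t_L = 18 − 8.2963 = 9.70 h.

t_L ≈ 9.70 h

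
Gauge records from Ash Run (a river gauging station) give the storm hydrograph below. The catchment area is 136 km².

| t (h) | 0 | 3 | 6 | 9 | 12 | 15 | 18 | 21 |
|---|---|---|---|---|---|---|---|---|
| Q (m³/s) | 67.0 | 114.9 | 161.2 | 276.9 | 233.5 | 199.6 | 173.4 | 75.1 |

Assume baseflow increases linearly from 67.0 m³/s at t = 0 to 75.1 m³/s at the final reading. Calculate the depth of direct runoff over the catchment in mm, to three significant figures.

Direct runoff: 0.00, 46.74, 91.89, 206.43, 161.87, 126.81, 99.46, 0.00 m³/s; ΣQ_DR = 733.2 m³/s.
V = ΣQ_DR · Δt = 733.2 × 10800 s = 7.919 × 10^6 m³.
Over A = 136 km², depth = V / A = 58.2 mm.

d ≈ 58.2 mm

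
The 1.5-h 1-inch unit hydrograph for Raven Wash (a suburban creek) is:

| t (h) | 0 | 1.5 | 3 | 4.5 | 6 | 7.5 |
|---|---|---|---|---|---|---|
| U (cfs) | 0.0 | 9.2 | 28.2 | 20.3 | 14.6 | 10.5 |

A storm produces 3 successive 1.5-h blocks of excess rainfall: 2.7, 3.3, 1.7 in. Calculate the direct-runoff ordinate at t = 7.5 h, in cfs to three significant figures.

Q ≈ 111 cfs

By discrete convolution, Q_j = Σ (P_i / 1 in) · U_{j−i}.
At t = 7.5 h (j=5): Q = (2.7/1)·10.5 + (3.3/1)·14.6 + (1.7/1)·20.3 = 111 cfs.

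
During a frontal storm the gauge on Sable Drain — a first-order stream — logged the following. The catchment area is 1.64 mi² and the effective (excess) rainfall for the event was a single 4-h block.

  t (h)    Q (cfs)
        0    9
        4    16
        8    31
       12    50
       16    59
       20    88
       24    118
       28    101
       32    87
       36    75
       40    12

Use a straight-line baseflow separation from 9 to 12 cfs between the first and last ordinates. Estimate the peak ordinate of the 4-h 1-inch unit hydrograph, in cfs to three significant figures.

Direct runoff: 0.00, 6.70, 21.40, 40.10, 48.80, 77.50, 107.20, 89.90, 75.60, 63.30, 0.00 cfs; ΣQ_DR = 530.5 cfs, peak = 107.20 cfs.
Runoff depth d = ΣQ_DR·Δt / A = 530.5 × 14400 / (1.64 mi²) = 2.005 in.
The 1-inch UH is the DRH scaled by (1 in)/d, so U_p = 107.20 × 1/2.005 = 53.5 cfs.

U_p ≈ 53.5 cfs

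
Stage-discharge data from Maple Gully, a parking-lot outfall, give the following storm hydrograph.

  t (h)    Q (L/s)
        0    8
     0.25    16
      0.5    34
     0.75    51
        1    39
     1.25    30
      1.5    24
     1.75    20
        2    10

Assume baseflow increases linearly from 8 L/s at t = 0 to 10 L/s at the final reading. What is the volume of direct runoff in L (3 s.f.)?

Direct-runoff ordinates (Q − Q_b): 0.00, 7.75, 25.50, 42.25, 30.00, 20.75, 14.50, 10.25, 0.00 L/s.
ΣQ_DR = 151.0 L/s.
With Δt = 0.25 h = 900 s, V = ΣQ_DR · Δt = 151.0 × 900 = 1.36 × 10^5 L.

V ≈ 1.36 × 10^5 L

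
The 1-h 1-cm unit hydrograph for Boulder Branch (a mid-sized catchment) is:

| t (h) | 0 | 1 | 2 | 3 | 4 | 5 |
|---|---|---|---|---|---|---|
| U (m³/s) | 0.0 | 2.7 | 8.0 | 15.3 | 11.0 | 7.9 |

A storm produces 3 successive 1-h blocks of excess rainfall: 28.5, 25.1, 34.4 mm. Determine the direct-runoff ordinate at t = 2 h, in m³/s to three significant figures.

Q ≈ 29.6 m³/s

By discrete convolution, Q_j = Σ (P_i / 10 mm) · U_{j−i}.
At t = 2 h (j=2): Q = (28.5/10)·8.0 + (25.1/10)·2.7 + (34.4/10)·0.0 = 29.6 m³/s.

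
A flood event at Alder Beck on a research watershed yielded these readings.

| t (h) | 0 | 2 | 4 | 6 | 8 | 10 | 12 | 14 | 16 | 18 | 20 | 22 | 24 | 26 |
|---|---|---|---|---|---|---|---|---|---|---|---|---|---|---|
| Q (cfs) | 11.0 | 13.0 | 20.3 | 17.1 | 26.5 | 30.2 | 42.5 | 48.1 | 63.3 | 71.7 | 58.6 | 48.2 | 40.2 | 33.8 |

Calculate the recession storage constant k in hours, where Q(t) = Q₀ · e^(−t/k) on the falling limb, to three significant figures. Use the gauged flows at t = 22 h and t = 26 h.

k ≈ 11.3 h

On the falling limb, Q drops from 48.2 to 33.8 cfs between t = 22 h and t = 26 h (Δt = 4 h).
k = −Δt / ln(Q₂/Q₁) = −4 / ln(33.8/48.2) = 11.3 h.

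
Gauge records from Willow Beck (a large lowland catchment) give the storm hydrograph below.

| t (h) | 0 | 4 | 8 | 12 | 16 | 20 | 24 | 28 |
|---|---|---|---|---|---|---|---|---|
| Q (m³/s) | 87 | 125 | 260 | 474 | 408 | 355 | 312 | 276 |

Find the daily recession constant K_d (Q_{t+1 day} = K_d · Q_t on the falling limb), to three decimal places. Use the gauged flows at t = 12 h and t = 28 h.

Between t = 12 h and t = 28 h the flow falls from 474 to 276 m³/s over 4×4 h = 16 h.
Per-interval ratio K = (276/474)^(1/4) = 0.8735; K_d = K^(24/4) = 0.444.

K_d ≈ 0.444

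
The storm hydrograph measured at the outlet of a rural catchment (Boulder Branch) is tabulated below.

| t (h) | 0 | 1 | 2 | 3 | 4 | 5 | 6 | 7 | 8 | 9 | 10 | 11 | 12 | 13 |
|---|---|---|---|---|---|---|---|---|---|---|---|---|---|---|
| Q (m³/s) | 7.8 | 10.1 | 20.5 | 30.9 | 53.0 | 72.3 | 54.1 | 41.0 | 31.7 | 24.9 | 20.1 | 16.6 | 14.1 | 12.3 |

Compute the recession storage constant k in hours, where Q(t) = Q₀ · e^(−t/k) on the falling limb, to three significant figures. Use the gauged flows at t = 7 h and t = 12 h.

k ≈ 4.68 h

On the falling limb, Q drops from 41.0 to 14.1 m³/s between t = 7 h and t = 12 h (Δt = 5 h).
k = −Δt / ln(Q₂/Q₁) = −5 / ln(14.1/41.0) = 4.68 h.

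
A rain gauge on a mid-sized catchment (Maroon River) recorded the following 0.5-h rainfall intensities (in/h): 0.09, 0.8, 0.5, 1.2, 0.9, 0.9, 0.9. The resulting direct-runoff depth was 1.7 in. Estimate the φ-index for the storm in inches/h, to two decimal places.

φ ≈ 0.30 in/h

Only the 6 blocks with intensity above φ contribute runoff: 0.8, 0.5, 1.2, 0.9, 0.9, 0.9 in/h.
Σ(I−φ)·Δt = d  ⇒  (0.8+0.5+1.2+0.9+0.9+0.9 − 6φ)·0.5 = 1.7
φ = (5.200 − 1.7/0.5) / 6 = 0.30 in/h.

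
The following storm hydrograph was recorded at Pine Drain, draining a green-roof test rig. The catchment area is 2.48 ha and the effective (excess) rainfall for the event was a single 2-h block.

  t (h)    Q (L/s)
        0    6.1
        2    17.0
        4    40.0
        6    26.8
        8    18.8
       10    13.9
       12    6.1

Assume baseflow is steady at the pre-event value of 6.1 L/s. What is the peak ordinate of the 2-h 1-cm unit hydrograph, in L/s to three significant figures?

Direct runoff: 0.0, 10.9, 33.9, 20.7, 12.7, 7.8, 0.0 L/s; ΣQ_DR = 86.00 L/s, peak = 33.9 L/s.
Runoff depth d = ΣQ_DR·Δt / A = 86.00 × 7200 / (2.48 ha) = 24.97 mm.
The 1-cm UH is the DRH scaled by (10 mm)/d, so U_p = 33.9 × 10/24.97 = 13.6 L/s.

U_p ≈ 13.6 L/s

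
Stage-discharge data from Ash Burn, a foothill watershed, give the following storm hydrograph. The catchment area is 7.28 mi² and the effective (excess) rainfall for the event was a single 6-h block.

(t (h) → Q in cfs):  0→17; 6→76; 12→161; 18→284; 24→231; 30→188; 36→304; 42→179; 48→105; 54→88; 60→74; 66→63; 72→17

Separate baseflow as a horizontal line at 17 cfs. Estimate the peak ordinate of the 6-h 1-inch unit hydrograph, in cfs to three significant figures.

Direct runoff: 0.0, 59.0, 144.0, 267.0, 214.0, 171.0, 287.0, 162.0, 88.0, 71.0, 57.0, 46.0, 0.0 cfs; ΣQ_DR = 1566 cfs, peak = 287.0 cfs.
Runoff depth d = ΣQ_DR·Δt / A = 1566 × 21600 / (7.28 mi²) = 2.000 in.
The 1-inch UH is the DRH scaled by (1 in)/d, so U_p = 287.0 × 1/2.000 = 144 cfs.

U_p ≈ 144 cfs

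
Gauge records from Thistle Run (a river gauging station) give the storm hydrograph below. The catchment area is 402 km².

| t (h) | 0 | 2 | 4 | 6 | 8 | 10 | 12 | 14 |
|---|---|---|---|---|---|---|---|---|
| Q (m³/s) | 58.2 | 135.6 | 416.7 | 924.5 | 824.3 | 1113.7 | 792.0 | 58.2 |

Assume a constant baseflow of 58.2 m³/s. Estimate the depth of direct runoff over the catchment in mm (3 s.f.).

Direct runoff: 0.0, 77.4, 358.5, 866.3, 766.1, 1055.5, 733.8, 0.0 m³/s; ΣQ_DR = 3858 m³/s.
V = ΣQ_DR · Δt = 3858 × 7200 s = 2.777 × 10^7 m³.
Over A = 402 km², depth = V / A = 69.1 mm.

d ≈ 69.1 mm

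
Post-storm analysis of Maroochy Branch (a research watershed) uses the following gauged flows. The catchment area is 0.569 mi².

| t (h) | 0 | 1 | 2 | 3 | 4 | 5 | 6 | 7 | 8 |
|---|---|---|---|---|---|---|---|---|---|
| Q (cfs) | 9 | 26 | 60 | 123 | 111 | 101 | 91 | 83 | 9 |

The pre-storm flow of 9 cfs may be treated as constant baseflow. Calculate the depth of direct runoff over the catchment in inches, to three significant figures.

Direct runoff: 0.0, 17.0, 51.0, 114.0, 102.0, 92.0, 82.0, 74.0, 0.0 cfs; ΣQ_DR = 532.0 cfs.
V = ΣQ_DR · Δt = 532.0 × 3600 s = 1.915 × 10^6 ft³.
Over A = 0.569 mi², depth = V / A = 1.45 in.

d ≈ 1.45 in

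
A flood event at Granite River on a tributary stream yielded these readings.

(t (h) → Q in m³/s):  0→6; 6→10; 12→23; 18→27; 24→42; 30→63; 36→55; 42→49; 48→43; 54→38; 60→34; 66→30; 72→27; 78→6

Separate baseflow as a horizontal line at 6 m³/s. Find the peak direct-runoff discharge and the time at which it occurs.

Subtracting baseflow gives direct-runoff ordinates: 0.0, 4.0, 17.0, 21.0, 36.0, 57.0, 49.0, 43.0, 37.0, 32.0, 28.0, 24.0, 21.0, 0.0 m³/s.
The maximum is 57.0 m³/s, occurring at the reading for t = 30 h.

Q_p = 57.0 m³/s at t = 30 h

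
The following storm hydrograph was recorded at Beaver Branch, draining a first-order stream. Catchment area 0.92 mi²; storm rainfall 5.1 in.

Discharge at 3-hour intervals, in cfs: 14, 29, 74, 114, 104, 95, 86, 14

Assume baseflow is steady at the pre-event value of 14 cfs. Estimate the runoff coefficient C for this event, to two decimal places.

ΣQ_DR = 418.0 cfs; V = ΣQ_DR·Δt = 4.514 × 10^6 ft³.
Runoff depth d = V / A = 2.112 in.
C = d / P = 2.112 / 5.1 = 0.41.

C ≈ 0.41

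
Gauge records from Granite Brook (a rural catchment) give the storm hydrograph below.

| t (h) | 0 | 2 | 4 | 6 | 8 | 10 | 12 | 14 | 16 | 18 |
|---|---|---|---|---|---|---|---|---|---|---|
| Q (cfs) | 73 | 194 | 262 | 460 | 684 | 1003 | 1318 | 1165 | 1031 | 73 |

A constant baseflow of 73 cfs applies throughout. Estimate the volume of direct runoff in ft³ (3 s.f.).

Direct-runoff ordinates (Q − Q_b): 0.0, 121.0, 189.0, 387.0, 611.0, 930.0, 1245.0, 1092.0, 958.0, 0.0 cfs.
ΣQ_DR = 5533 cfs.
With Δt = 2 h = 7200 s, V = ΣQ_DR · Δt = 5533 × 7200 = 3.98 × 10^7 ft³.

V ≈ 3.98 × 10^7 ft³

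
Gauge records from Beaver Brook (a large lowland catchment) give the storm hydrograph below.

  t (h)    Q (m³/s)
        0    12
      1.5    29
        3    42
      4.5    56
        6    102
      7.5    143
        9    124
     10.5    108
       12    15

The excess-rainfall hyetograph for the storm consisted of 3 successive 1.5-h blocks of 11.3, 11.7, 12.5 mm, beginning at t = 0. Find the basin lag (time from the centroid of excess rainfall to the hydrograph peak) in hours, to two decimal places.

t_L ≈ 5.20 h

Centroid of excess rainfall: t_c = Σ P_i·t̄_i / ΣP_i = 2.3007 h (block centres at 0.75, 2.25, 3.75 h).
Hydrograph peak occurs at t = 7.5 h, so basin lag t_L = 7.5 − 2.3007 = 5.20 h.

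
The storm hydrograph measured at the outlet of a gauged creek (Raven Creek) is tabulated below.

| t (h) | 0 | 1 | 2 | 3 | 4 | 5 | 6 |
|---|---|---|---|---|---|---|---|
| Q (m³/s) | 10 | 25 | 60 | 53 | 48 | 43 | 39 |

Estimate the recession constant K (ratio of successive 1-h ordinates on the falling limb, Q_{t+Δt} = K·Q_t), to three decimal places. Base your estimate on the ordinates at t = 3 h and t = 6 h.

Using the recession-limb readings at t = 3 h and t = 6 h: Q falls from 53 to 39 m³/s over 3 intervals.
K = (Q₂/Q₁)^(1/3) = (39/53)^(1/3) = 0.903.

K ≈ 0.903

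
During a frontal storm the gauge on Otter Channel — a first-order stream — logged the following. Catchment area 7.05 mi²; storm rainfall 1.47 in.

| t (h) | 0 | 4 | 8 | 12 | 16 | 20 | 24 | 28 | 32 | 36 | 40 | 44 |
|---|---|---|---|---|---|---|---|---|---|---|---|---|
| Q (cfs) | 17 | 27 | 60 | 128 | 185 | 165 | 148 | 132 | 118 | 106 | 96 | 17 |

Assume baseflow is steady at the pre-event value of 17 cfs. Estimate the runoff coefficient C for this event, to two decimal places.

C ≈ 0.60

ΣQ_DR = 995.0 cfs; V = ΣQ_DR·Δt = 1.433 × 10^7 ft³.
Runoff depth d = V / A = 0.8748 in.
C = d / P = 0.8748 / 1.47 = 0.60.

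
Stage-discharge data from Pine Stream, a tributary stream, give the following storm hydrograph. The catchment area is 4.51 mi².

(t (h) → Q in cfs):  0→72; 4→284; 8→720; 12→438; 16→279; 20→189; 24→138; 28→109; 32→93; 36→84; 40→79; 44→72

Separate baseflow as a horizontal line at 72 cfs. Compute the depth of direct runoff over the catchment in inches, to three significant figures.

d ≈ 2.33 in

Direct runoff: 0.0, 212.0, 648.0, 366.0, 207.0, 117.0, 66.0, 37.0, 21.0, 12.0, 7.0, 0.0 cfs; ΣQ_DR = 1693 cfs.
V = ΣQ_DR · Δt = 1693 × 14400 s = 2.438 × 10^7 ft³.
Over A = 4.51 mi², depth = V / A = 2.33 in.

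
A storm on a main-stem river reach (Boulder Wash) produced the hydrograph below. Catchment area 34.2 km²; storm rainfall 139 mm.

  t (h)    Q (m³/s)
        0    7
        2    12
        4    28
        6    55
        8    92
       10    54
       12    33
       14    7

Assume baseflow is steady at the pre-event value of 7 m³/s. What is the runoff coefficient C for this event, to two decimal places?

C ≈ 0.35

ΣQ_DR = 232.0 m³/s; V = ΣQ_DR·Δt = 1.670 × 10^6 m³.
Runoff depth d = V / A = 48.84 mm.
C = d / P = 48.84 / 139 = 0.35.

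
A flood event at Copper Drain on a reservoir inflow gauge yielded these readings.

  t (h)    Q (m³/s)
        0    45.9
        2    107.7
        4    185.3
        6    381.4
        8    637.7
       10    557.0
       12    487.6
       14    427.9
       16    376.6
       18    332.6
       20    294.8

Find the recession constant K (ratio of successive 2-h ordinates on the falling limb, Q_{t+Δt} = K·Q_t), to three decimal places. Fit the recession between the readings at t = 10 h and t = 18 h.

K ≈ 0.879

Using the recession-limb readings at t = 10 h and t = 18 h: Q falls from 557.0 to 332.6 m³/s over 4 intervals.
K = (Q₂/Q₁)^(1/4) = (332.6/557.0)^(1/4) = 0.879.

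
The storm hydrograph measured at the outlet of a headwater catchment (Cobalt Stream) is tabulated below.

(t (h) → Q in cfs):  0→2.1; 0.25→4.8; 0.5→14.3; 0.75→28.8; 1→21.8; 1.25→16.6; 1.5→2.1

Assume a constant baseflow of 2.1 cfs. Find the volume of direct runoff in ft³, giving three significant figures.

V ≈ 68200 ft³

Direct-runoff ordinates (Q − Q_b): 0.0, 2.7, 12.2, 26.7, 19.7, 14.5, 0.0 cfs.
ΣQ_DR = 75.80 cfs.
With Δt = 0.25 h = 900 s, V = ΣQ_DR · Δt = 75.80 × 900 = 68200 ft³.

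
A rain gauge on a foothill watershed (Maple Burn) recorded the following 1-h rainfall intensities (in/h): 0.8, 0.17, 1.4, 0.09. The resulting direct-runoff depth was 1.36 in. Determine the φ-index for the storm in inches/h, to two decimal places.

Only the 2 blocks with intensity above φ contribute runoff: 0.8, 1.4 in/h.
Σ(I−φ)·Δt = d  ⇒  (0.8+1.4 − 2φ)·1 = 1.36
φ = (2.200 − 1.36/1) / 2 = 0.42 in/h.

φ ≈ 0.42 in/h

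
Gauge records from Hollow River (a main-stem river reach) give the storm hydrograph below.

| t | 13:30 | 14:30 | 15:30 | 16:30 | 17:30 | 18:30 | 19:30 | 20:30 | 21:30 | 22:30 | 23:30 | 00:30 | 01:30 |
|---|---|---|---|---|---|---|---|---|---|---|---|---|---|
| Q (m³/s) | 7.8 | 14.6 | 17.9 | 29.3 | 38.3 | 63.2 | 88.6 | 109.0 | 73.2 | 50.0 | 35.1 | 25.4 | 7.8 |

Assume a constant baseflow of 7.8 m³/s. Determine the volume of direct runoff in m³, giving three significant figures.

Direct-runoff ordinates (Q − Q_b): 0.0, 6.8, 10.1, 21.5, 30.5, 55.4, 80.8, 101.2, 65.4, 42.2, 27.3, 17.6, 0.0 m³/s.
ΣQ_DR = 458.8 m³/s.
With Δt = 1 h = 3600 s, V = ΣQ_DR · Δt = 458.8 × 3600 = 1.65 × 10^6 m³.

V ≈ 1.65 × 10^6 m³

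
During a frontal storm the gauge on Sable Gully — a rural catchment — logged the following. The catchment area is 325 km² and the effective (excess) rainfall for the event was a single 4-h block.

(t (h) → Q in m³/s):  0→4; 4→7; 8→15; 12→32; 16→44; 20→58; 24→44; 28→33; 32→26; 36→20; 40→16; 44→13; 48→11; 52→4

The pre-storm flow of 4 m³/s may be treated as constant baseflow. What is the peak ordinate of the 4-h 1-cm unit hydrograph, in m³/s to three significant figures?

U_p ≈ 45.0 m³/s

Direct runoff: 0.0, 3.0, 11.0, 28.0, 40.0, 54.0, 40.0, 29.0, 22.0, 16.0, 12.0, 9.0, 7.0, 0.0 m³/s; ΣQ_DR = 271.0 m³/s, peak = 54.0 m³/s.
Runoff depth d = ΣQ_DR·Δt / A = 271.0 × 14400 / (325 km²) = 12.01 mm.
The 1-cm UH is the DRH scaled by (10 mm)/d, so U_p = 54.0 × 10/12.01 = 45.0 m³/s.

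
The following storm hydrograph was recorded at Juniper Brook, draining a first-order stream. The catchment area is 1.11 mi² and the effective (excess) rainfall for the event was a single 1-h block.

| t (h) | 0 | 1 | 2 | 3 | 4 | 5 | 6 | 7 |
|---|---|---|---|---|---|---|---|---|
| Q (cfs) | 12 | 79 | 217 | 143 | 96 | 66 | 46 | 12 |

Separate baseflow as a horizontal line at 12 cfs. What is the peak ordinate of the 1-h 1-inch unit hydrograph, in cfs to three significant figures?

Direct runoff: 0.0, 67.0, 205.0, 131.0, 84.0, 54.0, 34.0, 0.0 cfs; ΣQ_DR = 575.0 cfs, peak = 205.0 cfs.
Runoff depth d = ΣQ_DR·Δt / A = 575.0 × 3600 / (1.11 mi²) = 0.8027 in.
The 1-inch UH is the DRH scaled by (1 in)/d, so U_p = 205.0 × 1/0.8027 = 255 cfs.

U_p ≈ 255 cfs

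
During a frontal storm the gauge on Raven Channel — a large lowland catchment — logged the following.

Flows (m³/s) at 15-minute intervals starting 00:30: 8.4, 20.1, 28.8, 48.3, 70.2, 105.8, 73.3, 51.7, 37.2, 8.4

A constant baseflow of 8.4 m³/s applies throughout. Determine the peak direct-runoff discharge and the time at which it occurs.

Q_p = 97.4 m³/s at t = 01:45

Subtracting baseflow gives direct-runoff ordinates: 0.0, 11.7, 20.4, 39.9, 61.8, 97.4, 64.9, 43.3, 28.8, 0.0 m³/s.
The maximum is 97.4 m³/s, occurring at the reading for t = 01:45.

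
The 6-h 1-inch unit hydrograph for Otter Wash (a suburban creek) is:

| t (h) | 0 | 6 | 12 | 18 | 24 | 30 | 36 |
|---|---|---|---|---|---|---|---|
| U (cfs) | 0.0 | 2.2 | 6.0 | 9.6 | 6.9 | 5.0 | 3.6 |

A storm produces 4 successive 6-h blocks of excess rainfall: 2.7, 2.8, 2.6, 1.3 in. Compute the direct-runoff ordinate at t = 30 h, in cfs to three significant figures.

By discrete convolution, Q_j = Σ (P_i / 1 in) · U_{j−i}.
At t = 30 h (j=5): Q = (2.7/1)·5.0 + (2.8/1)·6.9 + (2.6/1)·9.6 + (1.3/1)·6.0 = 65.6 cfs.

Q ≈ 65.6 cfs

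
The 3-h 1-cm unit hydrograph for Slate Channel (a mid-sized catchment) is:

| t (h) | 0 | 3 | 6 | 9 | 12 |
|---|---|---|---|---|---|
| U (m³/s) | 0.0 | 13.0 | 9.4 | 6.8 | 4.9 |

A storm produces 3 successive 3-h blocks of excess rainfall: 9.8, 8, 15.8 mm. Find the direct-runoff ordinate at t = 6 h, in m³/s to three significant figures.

Q ≈ 19.6 m³/s

By discrete convolution, Q_j = Σ (P_i / 10 mm) · U_{j−i}.
At t = 6 h (j=2): Q = (9.8/10)·9.4 + (8/10)·13.0 + (15.8/10)·0.0 = 19.6 m³/s.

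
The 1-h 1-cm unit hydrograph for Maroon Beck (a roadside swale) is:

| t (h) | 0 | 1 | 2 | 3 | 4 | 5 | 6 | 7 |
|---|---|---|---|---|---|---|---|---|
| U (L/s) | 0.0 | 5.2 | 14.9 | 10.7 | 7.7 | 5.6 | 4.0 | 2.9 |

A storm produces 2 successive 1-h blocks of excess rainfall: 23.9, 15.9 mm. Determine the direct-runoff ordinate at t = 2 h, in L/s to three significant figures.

Q ≈ 43.9 L/s

By discrete convolution, Q_j = Σ (P_i / 10 mm) · U_{j−i}.
At t = 2 h (j=2): Q = (23.9/10)·14.9 + (15.9/10)·5.2 = 43.9 L/s.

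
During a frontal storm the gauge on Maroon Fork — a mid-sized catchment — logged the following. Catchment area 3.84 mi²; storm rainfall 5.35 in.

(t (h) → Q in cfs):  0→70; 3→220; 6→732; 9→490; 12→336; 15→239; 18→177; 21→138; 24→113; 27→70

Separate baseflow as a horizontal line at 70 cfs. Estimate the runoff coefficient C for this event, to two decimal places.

C ≈ 0.43

ΣQ_DR = 1885 cfs; V = ΣQ_DR·Δt = 2.036 × 10^7 ft³.
Runoff depth d = V / A = 2.282 in.
C = d / P = 2.282 / 5.35 = 0.43.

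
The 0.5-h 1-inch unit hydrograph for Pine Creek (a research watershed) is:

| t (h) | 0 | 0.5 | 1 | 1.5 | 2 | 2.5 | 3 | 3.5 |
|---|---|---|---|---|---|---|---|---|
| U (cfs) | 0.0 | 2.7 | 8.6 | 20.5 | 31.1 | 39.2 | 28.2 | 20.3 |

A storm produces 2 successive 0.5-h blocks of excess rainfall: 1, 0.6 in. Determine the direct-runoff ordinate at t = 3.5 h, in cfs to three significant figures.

By discrete convolution, Q_j = Σ (P_i / 1 in) · U_{j−i}.
At t = 3.5 h (j=7): Q = (1/1)·20.3 + (0.6/1)·28.2 = 37.2 cfs.

Q ≈ 37.2 cfs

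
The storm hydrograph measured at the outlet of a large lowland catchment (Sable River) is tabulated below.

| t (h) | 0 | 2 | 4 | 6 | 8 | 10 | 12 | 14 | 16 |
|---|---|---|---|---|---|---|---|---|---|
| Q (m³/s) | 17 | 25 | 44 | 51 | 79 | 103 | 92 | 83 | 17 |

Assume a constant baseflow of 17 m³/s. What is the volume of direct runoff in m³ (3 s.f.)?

V ≈ 2.58 × 10^6 m³

Direct-runoff ordinates (Q − Q_b): 0.0, 8.0, 27.0, 34.0, 62.0, 86.0, 75.0, 66.0, 0.0 m³/s.
ΣQ_DR = 358.0 m³/s.
With Δt = 2 h = 7200 s, V = ΣQ_DR · Δt = 358.0 × 7200 = 2.58 × 10^6 m³.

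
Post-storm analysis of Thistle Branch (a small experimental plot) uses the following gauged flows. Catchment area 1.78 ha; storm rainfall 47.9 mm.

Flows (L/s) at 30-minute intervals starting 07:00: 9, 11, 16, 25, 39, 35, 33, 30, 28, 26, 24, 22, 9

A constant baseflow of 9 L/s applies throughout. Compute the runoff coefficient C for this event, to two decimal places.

ΣQ_DR = 190.0 L/s; V = ΣQ_DR·Δt = 3.420 × 10^5 L.
Runoff depth d = V / A = 19.21 mm.
C = d / P = 19.21 / 47.9 = 0.40.

C ≈ 0.40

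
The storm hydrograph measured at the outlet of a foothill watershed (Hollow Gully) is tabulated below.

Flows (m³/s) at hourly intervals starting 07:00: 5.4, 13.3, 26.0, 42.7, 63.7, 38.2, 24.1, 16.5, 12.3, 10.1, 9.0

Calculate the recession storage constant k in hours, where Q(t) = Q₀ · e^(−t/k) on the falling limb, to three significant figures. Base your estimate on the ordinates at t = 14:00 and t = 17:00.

On the falling limb, Q drops from 16.5 to 9.0 m³/s between t = 14:00 and t = 17:00 (Δt = 3 h).
k = −Δt / ln(Q₂/Q₁) = −3 / ln(9.0/16.5) = 4.95 h.

k ≈ 4.95 h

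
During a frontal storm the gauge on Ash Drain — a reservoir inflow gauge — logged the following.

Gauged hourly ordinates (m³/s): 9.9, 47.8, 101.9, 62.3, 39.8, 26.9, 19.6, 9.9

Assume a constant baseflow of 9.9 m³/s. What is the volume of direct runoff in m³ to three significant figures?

V ≈ 8.60 × 10^5 m³

Direct-runoff ordinates (Q − Q_b): 0.0, 37.9, 92.0, 52.4, 29.9, 17.0, 9.7, 0.0 m³/s.
ΣQ_DR = 238.9 m³/s.
With Δt = 1 h = 3600 s, V = ΣQ_DR · Δt = 238.9 × 3600 = 8.60 × 10^5 m³.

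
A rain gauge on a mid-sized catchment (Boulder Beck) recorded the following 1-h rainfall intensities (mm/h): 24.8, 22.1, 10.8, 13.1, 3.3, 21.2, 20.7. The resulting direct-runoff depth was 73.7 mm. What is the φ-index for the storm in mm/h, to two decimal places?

Only the 6 blocks with intensity above φ contribute runoff: 24.8, 22.1, 10.8, 13.1, 21.2, 20.7 mm/h.
Σ(I−φ)·Δt = d  ⇒  (24.8+22.1+10.8+13.1+21.2+20.7 − 6φ)·1 = 73.7
φ = (112.7 − 73.7/1) / 6 = 6.50 mm/h.

φ ≈ 6.50 mm/h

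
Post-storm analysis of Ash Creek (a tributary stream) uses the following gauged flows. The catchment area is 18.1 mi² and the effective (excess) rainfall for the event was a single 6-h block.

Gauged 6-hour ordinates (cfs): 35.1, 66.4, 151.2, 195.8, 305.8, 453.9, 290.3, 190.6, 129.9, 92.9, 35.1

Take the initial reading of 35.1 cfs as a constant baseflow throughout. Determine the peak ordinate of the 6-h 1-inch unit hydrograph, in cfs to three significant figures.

U_p ≈ 522 cfs

Direct runoff: 0.0, 31.3, 116.1, 160.7, 270.7, 418.8, 255.2, 155.5, 94.8, 57.8, 0.0 cfs; ΣQ_DR = 1561 cfs, peak = 418.8 cfs.
Runoff depth d = ΣQ_DR·Δt / A = 1561 × 21600 / (18.1 mi²) = 0.8018 in.
The 1-inch UH is the DRH scaled by (1 in)/d, so U_p = 418.8 × 1/0.8018 = 522 cfs.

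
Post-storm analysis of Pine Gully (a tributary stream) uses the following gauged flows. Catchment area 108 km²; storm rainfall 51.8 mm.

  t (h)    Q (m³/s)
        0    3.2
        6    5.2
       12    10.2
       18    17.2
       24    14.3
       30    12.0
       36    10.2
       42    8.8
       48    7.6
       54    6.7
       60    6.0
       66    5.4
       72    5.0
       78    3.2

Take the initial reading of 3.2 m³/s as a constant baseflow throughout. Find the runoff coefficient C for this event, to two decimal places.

C ≈ 0.27

ΣQ_DR = 70.20 m³/s; V = ΣQ_DR·Δt = 1.516 × 10^6 m³.
Runoff depth d = V / A = 14.04 mm.
C = d / P = 14.04 / 51.8 = 0.27.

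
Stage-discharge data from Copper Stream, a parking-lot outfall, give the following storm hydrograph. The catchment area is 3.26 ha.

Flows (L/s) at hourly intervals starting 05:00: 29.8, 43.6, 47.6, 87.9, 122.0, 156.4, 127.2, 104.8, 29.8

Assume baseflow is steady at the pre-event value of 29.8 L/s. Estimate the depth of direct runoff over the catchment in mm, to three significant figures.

d ≈ 53.1 mm

Direct runoff: 0.0, 13.8, 17.8, 58.1, 92.2, 126.6, 97.4, 75.0, 0.0 L/s; ΣQ_DR = 480.9 L/s.
V = ΣQ_DR · Δt = 480.9 × 3600 s = 1.731 × 10^6 L.
Over A = 3.26 ha, depth = V / A = 53.1 mm.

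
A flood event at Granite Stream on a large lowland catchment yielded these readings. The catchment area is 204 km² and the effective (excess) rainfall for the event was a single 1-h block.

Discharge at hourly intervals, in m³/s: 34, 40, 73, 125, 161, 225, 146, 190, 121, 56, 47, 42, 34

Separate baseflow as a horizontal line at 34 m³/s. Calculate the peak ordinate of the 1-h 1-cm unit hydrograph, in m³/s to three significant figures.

U_p ≈ 127 m³/s

Direct runoff: 0.0, 6.0, 39.0, 91.0, 127.0, 191.0, 112.0, 156.0, 87.0, 22.0, 13.0, 8.0, 0.0 m³/s; ΣQ_DR = 852.0 m³/s, peak = 191.0 m³/s.
Runoff depth d = ΣQ_DR·Δt / A = 852.0 × 3600 / (204 km²) = 15.04 mm.
The 1-cm UH is the DRH scaled by (10 mm)/d, so U_p = 191.0 × 10/15.04 = 127 m³/s.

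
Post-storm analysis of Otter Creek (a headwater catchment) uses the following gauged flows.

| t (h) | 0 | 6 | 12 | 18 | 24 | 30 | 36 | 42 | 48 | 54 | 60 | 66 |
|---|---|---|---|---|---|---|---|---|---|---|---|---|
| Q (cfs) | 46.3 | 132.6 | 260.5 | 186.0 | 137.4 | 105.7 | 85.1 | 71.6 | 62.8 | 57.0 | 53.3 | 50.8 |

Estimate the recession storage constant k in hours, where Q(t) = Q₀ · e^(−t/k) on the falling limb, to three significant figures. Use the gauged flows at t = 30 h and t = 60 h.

k ≈ 43.8 h

On the falling limb, Q drops from 105.7 to 53.3 cfs between t = 30 h and t = 60 h (Δt = 30 h).
k = −Δt / ln(Q₂/Q₁) = −30 / ln(53.3/105.7) = 43.8 h.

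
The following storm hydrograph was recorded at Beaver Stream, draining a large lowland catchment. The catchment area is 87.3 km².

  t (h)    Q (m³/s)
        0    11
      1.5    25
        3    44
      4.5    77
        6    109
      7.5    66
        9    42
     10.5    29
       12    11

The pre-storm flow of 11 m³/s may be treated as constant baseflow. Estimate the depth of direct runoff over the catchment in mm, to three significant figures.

d ≈ 19.5 mm

Direct runoff: 0.0, 14.0, 33.0, 66.0, 98.0, 55.0, 31.0, 18.0, 0.0 m³/s; ΣQ_DR = 315.0 m³/s.
V = ΣQ_DR · Δt = 315.0 × 5400 s = 1.701 × 10^6 m³.
Over A = 87.3 km², depth = V / A = 19.5 mm.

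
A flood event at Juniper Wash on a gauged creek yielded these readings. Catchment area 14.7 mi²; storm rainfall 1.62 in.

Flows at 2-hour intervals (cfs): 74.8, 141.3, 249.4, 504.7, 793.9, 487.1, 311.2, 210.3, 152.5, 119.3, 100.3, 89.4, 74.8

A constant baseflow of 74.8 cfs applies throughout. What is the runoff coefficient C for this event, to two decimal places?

ΣQ_DR = 2337 cfs; V = ΣQ_DR·Δt = 1.682 × 10^7 ft³.
Runoff depth d = V / A = 0.4926 in.
C = d / P = 0.4926 / 1.62 = 0.30.

C ≈ 0.30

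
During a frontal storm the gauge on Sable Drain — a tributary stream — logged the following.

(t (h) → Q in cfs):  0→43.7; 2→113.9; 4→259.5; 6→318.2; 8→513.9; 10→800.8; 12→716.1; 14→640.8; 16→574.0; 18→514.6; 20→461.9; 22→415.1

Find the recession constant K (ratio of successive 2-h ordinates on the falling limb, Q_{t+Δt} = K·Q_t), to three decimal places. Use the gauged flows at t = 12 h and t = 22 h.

K ≈ 0.897

Using the recession-limb readings at t = 12 h and t = 22 h: Q falls from 716.1 to 415.1 cfs over 5 intervals.
K = (Q₂/Q₁)^(1/5) = (415.1/716.1)^(1/5) = 0.897.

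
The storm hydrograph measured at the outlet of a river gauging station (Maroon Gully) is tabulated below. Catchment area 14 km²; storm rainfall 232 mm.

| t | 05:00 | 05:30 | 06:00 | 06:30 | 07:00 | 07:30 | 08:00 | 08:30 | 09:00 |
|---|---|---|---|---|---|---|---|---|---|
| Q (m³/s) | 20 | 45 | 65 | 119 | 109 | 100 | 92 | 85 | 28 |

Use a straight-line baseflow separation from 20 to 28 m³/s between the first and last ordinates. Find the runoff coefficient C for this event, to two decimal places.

ΣQ_DR = 447.0 m³/s; V = ΣQ_DR·Δt = 8.046 × 10^5 m³.
Runoff depth d = V / A = 57.47 mm.
C = d / P = 57.47 / 232 = 0.25.

C ≈ 0.25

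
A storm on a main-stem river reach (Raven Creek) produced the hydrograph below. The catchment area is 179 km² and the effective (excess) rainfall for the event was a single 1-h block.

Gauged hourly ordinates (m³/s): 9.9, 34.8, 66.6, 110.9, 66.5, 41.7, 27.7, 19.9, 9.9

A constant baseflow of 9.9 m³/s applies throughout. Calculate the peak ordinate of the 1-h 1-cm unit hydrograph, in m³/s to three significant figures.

U_p ≈ 168 m³/s

Direct runoff: 0.0, 24.9, 56.7, 101.0, 56.6, 31.8, 17.8, 10.0, 0.0 m³/s; ΣQ_DR = 298.8 m³/s, peak = 101.0 m³/s.
Runoff depth d = ΣQ_DR·Δt / A = 298.8 × 3600 / (179 km²) = 6.009 mm.
The 1-cm UH is the DRH scaled by (10 mm)/d, so U_p = 101.0 × 10/6.009 = 168 m³/s.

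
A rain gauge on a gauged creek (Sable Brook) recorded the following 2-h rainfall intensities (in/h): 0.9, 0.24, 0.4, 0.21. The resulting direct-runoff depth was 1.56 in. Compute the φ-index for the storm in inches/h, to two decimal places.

φ ≈ 0.26 in/h

Only the 2 blocks with intensity above φ contribute runoff: 0.9, 0.4 in/h.
Σ(I−φ)·Δt = d  ⇒  (0.9+0.4 − 2φ)·2 = 1.56
φ = (1.300 − 1.56/2) / 2 = 0.26 in/h.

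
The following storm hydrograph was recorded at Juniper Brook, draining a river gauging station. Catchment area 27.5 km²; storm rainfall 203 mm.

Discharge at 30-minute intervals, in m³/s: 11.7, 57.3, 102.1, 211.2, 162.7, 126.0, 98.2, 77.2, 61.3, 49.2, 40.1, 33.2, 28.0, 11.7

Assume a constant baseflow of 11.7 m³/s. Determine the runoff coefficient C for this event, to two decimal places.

ΣQ_DR = 906.1 m³/s; V = ΣQ_DR·Δt = 1.631 × 10^6 m³.
Runoff depth d = V / A = 59.31 mm.
C = d / P = 59.31 / 203 = 0.29.

C ≈ 0.29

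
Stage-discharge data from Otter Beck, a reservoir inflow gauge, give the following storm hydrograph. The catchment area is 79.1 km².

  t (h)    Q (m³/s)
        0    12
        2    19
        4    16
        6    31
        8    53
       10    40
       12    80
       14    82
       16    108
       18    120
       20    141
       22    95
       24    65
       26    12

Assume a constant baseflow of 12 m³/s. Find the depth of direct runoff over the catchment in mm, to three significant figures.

d ≈ 64.3 mm

Direct runoff: 0.0, 7.0, 4.0, 19.0, 41.0, 28.0, 68.0, 70.0, 96.0, 108.0, 129.0, 83.0, 53.0, 0.0 m³/s; ΣQ_DR = 706.0 m³/s.
V = ΣQ_DR · Δt = 706.0 × 7200 s = 5.083 × 10^6 m³.
Over A = 79.1 km², depth = V / A = 64.3 mm.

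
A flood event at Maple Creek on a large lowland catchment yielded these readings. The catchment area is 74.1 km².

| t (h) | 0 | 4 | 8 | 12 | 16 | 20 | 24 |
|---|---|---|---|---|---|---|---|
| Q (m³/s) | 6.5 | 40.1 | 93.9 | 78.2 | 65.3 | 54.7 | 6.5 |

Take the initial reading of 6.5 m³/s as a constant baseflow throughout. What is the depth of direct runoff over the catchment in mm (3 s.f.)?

d ≈ 58.2 mm

Direct runoff: 0.0, 33.6, 87.4, 71.7, 58.8, 48.2, 0.0 m³/s; ΣQ_DR = 299.7 m³/s.
V = ΣQ_DR · Δt = 299.7 × 14400 s = 4.316 × 10^6 m³.
Over A = 74.1 km², depth = V / A = 58.2 mm.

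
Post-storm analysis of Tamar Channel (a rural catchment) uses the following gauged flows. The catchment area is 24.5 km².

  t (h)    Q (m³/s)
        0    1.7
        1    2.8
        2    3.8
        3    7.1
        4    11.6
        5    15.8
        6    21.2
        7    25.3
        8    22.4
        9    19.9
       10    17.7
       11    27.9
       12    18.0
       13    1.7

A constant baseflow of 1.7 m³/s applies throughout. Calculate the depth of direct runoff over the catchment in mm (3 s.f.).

d ≈ 25.4 mm

Direct runoff: 0.0, 1.1, 2.1, 5.4, 9.9, 14.1, 19.5, 23.6, 20.7, 18.2, 16.0, 26.2, 16.3, 0.0 m³/s; ΣQ_DR = 173.1 m³/s.
V = ΣQ_DR · Δt = 173.1 × 3600 s = 6.232 × 10^5 m³.
Over A = 24.5 km², depth = V / A = 25.4 mm.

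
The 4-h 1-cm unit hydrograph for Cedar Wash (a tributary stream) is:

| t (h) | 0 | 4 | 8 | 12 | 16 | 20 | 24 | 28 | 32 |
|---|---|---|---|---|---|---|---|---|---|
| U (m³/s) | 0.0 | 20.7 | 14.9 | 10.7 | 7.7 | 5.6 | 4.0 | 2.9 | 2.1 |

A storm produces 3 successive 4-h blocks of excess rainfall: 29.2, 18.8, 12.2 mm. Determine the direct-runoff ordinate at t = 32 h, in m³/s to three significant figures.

By discrete convolution, Q_j = Σ (P_i / 10 mm) · U_{j−i}.
At t = 32 h (j=8): Q = (29.2/10)·2.1 + (18.8/10)·2.9 + (12.2/10)·4.0 = 16.5 m³/s.

Q ≈ 16.5 m³/s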